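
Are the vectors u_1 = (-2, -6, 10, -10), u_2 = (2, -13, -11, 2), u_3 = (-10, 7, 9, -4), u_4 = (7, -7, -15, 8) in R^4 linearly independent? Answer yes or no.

Form the matrix with these vectors as rows and row reduce.
R2 ← R2 + R1: [0, -19, -1, -8]
R3 ← R3 − (5)·R1: [0, 37, -41, 46]
R4 ← R4 + (7/2)·R1: [0, -28, 20, -27]
R3 ← R3 + (37/19)·R2: [0, 0, -816/19, 578/19]
R4 ← R4 − (28/19)·R2: [0, 0, 408/19, -289/19]
R4 ← R4 + (1/2)·R3: [0, 0, 0, 0]
3 nonzero rows, so the 4 vectors span a space of dimension 3.
Since 3 < 4, the vectors are linearly dependent.

no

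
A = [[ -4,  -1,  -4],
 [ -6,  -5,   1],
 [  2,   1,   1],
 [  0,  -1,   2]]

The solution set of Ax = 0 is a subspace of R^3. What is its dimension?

1

Row reduce to echelon form.
R2 ← R2 − (3/2)·R1: [0, -7/2, 7]
R3 ← R3 + (1/2)·R1: [0, 1/2, -1]
R3 ← R3 + (1/7)·R2: [0, 0, 0]
R4 ← R4 − (2/7)·R2: [0, 0, 0]
2 nonzero rows, so rank(A) = 2.
A has 3 columns; by rank–nullity, nullity = 3 − 2 = 1.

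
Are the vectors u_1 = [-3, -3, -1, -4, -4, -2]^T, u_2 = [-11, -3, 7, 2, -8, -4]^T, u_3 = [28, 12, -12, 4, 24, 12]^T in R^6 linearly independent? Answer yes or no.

Form the matrix with these vectors as rows and row reduce.
R2 ← R2 − (11/3)·R1: [0, 8, 32/3, 50/3, 20/3, 10/3]
R3 ← R3 + (28/3)·R1: [0, -16, -64/3, -100/3, -40/3, -20/3]
R3 ← R3 + (2)·R2: [0, 0, 0, 0, 0, 0]
2 nonzero rows, so the 3 vectors span a space of dimension 2.
Since 2 < 3, the vectors are linearly dependent.

no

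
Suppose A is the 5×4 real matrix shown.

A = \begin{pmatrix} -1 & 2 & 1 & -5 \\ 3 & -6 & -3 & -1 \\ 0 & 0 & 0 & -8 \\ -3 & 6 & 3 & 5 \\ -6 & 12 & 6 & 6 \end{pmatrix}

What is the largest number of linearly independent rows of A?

2

Row reduce to echelon form.
R2 ← R2 + (3)·R1: [0, 0, 0, -16]
R4 ← R4 − (3)·R1: [0, 0, 0, 20]
R5 ← R5 − (6)·R1: [0, 0, 0, 36]
R3 ← R3 − (1/2)·R2: [0, 0, 0, 0]
R4 ← R4 + (5/4)·R2: [0, 0, 0, 0]
R5 ← R5 + (9/4)·R2: [0, 0, 0, 0]
Echelon form has 2 nonzero rows, so rank(A) = 2.
The rank gives the maximum number of linearly independent rows: 2.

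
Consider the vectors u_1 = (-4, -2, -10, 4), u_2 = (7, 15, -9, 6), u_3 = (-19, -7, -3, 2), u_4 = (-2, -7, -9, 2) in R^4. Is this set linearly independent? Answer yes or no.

Form the matrix with these vectors as rows and row reduce.
R2 ← R2 + (7/4)·R1: [0, 23/2, -53/2, 13]
R3 ← R3 − (19/4)·R1: [0, 5/2, 89/2, -17]
R4 ← R4 − (1/2)·R1: [0, -6, -4, 0]
R3 ← R3 − (5/23)·R2: [0, 0, 1156/23, -456/23]
R4 ← R4 + (12/23)·R2: [0, 0, -410/23, 156/23]
R4 ← R4 + (205/578)·R3: [0, 0, 0, -72/289]
4 nonzero rows, so the 4 vectors span a space of dimension 4.
Since 4 = 4, the vectors are linearly independent.

yes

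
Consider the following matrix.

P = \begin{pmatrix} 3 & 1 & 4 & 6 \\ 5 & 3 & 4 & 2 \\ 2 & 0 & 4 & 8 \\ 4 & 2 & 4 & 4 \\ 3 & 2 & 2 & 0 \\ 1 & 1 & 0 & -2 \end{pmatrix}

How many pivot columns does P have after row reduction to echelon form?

Row reduce to echelon form.
R2 ← R2 − (5/3)·R1: [0, 4/3, -8/3, -8]
R3 ← R3 − (2/3)·R1: [0, -2/3, 4/3, 4]
R4 ← R4 − (4/3)·R1: [0, 2/3, -4/3, -4]
R5 ← R5 − R1: [0, 1, -2, -6]
R6 ← R6 − (1/3)·R1: [0, 2/3, -4/3, -4]
R3 ← R3 + (1/2)·R2: [0, 0, 0, 0]
R4 ← R4 − (1/2)·R2: [0, 0, 0, 0]
R5 ← R5 − (3/4)·R2: [0, 0, 0, 0]
R6 ← R6 − (1/2)·R2: [0, 0, 0, 0]
Echelon form has 2 nonzero rows, so rank(P) = 2.
Each nonzero row contributes one pivot column: 2 pivot columns.

2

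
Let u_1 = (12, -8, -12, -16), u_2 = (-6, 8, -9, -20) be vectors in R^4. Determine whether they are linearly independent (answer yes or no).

yes

Form the matrix with these vectors as rows and row reduce.
R2 ← R2 + (1/2)·R1: [0, 4, -15, -28]
2 nonzero rows, so the 2 vectors span a space of dimension 2.
Since 2 = 2, the vectors are linearly independent.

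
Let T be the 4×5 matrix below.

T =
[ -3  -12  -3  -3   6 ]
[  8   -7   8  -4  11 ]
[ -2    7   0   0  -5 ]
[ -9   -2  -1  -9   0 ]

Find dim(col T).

Row reduce to echelon form.
R2 ← R2 + (8/3)·R1: [0, -39, 0, -12, 27]
R3 ← R3 − (2/3)·R1: [0, 15, 2, 2, -9]
R4 ← R4 − (3)·R1: [0, 34, 8, 0, -18]
R3 ← R3 + (5/13)·R2: [0, 0, 2, -34/13, 18/13]
R4 ← R4 + (34/39)·R2: [0, 0, 8, -136/13, 72/13]
R4 ← R4 − (4)·R3: [0, 0, 0, 0, 0]
Echelon form has 3 nonzero rows, so rank(T) = 3.
The column space has dimension equal to the rank: 3.

3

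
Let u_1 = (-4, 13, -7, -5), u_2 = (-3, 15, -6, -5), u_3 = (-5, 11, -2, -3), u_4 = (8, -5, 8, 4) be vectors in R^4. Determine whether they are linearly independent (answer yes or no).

no

Form the matrix with these vectors as rows and row reduce.
R2 ← R2 − (3/4)·R1: [0, 21/4, -3/4, -5/4]
R3 ← R3 − (5/4)·R1: [0, -21/4, 27/4, 13/4]
R4 ← R4 + (2)·R1: [0, 21, -6, -6]
R3 ← R3 + R2: [0, 0, 6, 2]
R4 ← R4 − (4)·R2: [0, 0, -3, -1]
R4 ← R4 + (1/2)·R3: [0, 0, 0, 0]
3 nonzero rows, so the 4 vectors span a space of dimension 3.
Since 3 < 4, the vectors are linearly dependent.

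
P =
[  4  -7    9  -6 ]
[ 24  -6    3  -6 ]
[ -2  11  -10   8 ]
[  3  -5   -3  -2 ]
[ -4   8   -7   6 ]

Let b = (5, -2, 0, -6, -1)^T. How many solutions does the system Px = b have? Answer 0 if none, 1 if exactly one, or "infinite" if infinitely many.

0

Row reduce the augmented matrix [P | b].
R2 ← R2 − (6)·R1: [0, 36, -51, 30, -32]
R3 ← R3 + (1/2)·R1: [0, 15/2, -11/2, 5, 5/2]
R4 ← R4 − (3/4)·R1: [0, 1/4, -39/4, 5/2, -39/4]
R5 ← R5 + R1: [0, 1, 2, 0, 4]
R3 ← R3 − (5/24)·R2: [0, 0, 41/8, -5/4, 55/6]
R4 ← R4 − (1/144)·R2: [0, 0, -451/48, 55/24, -343/36]
R5 ← R5 − (1/36)·R2: [0, 0, 41/12, -5/6, 44/9]
R4 ← R4 + (11/6)·R3: [0, 0, 0, 0, 131/18]
R5 ← R5 − (2/3)·R3: [0, 0, 0, 0, -11/9]
R5 ← R5 + (22/131)·R4: [0, 0, 0, 0, 0]
The echelon form has 4 nonzero rows; the last pivot sits in the augmented column, so rank(P) = 3 but rank([P|b]) = 4.
Since the ranks differ, the system is inconsistent.
It has no solutions.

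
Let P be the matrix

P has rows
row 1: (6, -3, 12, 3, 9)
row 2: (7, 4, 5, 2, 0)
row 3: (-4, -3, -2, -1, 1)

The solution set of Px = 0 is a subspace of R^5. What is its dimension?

Row reduce to echelon form.
R2 ← R2 − (7/6)·R1: [0, 15/2, -9, -3/2, -21/2]
R3 ← R3 + (2/3)·R1: [0, -5, 6, 1, 7]
R3 ← R3 + (2/3)·R2: [0, 0, 0, 0, 0]
2 nonzero rows, so rank(P) = 2.
P has 5 columns; by rank–nullity, nullity = 5 − 2 = 3.

3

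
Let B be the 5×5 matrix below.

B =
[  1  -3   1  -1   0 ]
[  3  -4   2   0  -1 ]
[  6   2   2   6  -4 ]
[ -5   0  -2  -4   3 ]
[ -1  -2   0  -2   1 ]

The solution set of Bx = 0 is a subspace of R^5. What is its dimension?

Row reduce to echelon form.
R2 ← R2 − (3)·R1: [0, 5, -1, 3, -1]
R3 ← R3 − (6)·R1: [0, 20, -4, 12, -4]
R4 ← R4 + (5)·R1: [0, -15, 3, -9, 3]
R5 ← R5 + R1: [0, -5, 1, -3, 1]
R3 ← R3 − (4)·R2: [0, 0, 0, 0, 0]
R4 ← R4 + (3)·R2: [0, 0, 0, 0, 0]
R5 ← R5 + R2: [0, 0, 0, 0, 0]
2 nonzero rows, so rank(B) = 2.
B has 5 columns; by rank–nullity, nullity = 5 − 2 = 3.

3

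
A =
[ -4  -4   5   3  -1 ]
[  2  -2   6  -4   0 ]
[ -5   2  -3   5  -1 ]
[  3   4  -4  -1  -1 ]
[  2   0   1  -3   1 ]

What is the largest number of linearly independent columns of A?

4

Row reduce to echelon form.
R2 ← R2 + (1/2)·R1: [0, -4, 17/2, -5/2, -1/2]
R3 ← R3 − (5/4)·R1: [0, 7, -37/4, 5/4, 1/4]
R4 ← R4 + (3/4)·R1: [0, 1, -1/4, 5/4, -7/4]
R5 ← R5 + (1/2)·R1: [0, -2, 7/2, -3/2, 1/2]
R3 ← R3 + (7/4)·R2: [0, 0, 45/8, -25/8, -5/8]
R4 ← R4 + (1/4)·R2: [0, 0, 15/8, 5/8, -15/8]
R5 ← R5 − (1/2)·R2: [0, 0, -3/4, -1/4, 3/4]
R4 ← R4 − (1/3)·R3: [0, 0, 0, 5/3, -5/3]
R5 ← R5 + (2/15)·R3: [0, 0, 0, -2/3, 2/3]
R5 ← R5 + (2/5)·R4: [0, 0, 0, 0, 0]
Echelon form has 4 nonzero rows, so rank(A) = 4.
The rank gives the maximum number of linearly independent columns: 4.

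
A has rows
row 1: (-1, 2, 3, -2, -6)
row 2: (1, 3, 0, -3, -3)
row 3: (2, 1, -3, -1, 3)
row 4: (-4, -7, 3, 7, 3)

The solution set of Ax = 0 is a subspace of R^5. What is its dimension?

Row reduce to echelon form.
R2 ← R2 + R1: [0, 5, 3, -5, -9]
R3 ← R3 + (2)·R1: [0, 5, 3, -5, -9]
R4 ← R4 − (4)·R1: [0, -15, -9, 15, 27]
R3 ← R3 − R2: [0, 0, 0, 0, 0]
R4 ← R4 + (3)·R2: [0, 0, 0, 0, 0]
2 nonzero rows, so rank(A) = 2.
A has 5 columns; by rank–nullity, nullity = 5 − 2 = 3.

3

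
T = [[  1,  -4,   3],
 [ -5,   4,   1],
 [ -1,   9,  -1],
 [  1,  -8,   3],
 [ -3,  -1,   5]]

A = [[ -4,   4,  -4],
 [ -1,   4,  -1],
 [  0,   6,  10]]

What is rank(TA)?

First compute TA:
[[  0,   6,  30],
 [ 16,   2,  26],
 [ -5,  26, -15],
 [  4, -10,  34],
 [ 13,  14,  63]]
Now row reduce the product.
Swap R1 ↔ R2
R3 ← R3 + (5/16)·R1: [0, 213/8, -55/8]
R4 ← R4 − (1/4)·R1: [0, -21/2, 55/2]
R5 ← R5 − (13/16)·R1: [0, 99/8, 335/8]
R3 ← R3 − (71/16)·R2: [0, 0, -140]
R4 ← R4 + (7/4)·R2: [0, 0, 80]
R5 ← R5 − (33/16)·R2: [0, 0, -20]
R4 ← R4 + (4/7)·R3: [0, 0, 0]
R5 ← R5 − (1/7)·R3: [0, 0, 0]
3 nonzero rows, so rank(TA) = 3.

3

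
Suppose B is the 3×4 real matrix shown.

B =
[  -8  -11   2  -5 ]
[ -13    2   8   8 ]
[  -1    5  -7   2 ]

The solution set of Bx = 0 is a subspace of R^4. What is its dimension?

Row reduce to echelon form.
R2 ← R2 − (13/8)·R1: [0, 159/8, 19/4, 129/8]
R3 ← R3 − (1/8)·R1: [0, 51/8, -29/4, 21/8]
R3 ← R3 − (17/53)·R2: [0, 0, -465/53, -135/53]
3 nonzero rows, so rank(B) = 3.
B has 4 columns; by rank–nullity, nullity = 4 − 3 = 1.

1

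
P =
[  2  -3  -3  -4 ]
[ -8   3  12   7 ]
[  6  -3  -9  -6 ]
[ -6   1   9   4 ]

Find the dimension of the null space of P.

2

Row reduce to echelon form.
R2 ← R2 + (4)·R1: [0, -9, 0, -9]
R3 ← R3 − (3)·R1: [0, 6, 0, 6]
R4 ← R4 + (3)·R1: [0, -8, 0, -8]
R3 ← R3 + (2/3)·R2: [0, 0, 0, 0]
R4 ← R4 − (8/9)·R2: [0, 0, 0, 0]
2 nonzero rows, so rank(P) = 2.
P has 4 columns; by rank–nullity, nullity = 4 − 2 = 2.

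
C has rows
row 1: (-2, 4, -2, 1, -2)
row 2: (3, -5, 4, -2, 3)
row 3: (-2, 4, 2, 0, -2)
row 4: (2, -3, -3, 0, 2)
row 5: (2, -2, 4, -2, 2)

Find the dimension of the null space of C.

Row reduce to echelon form.
R2 ← R2 + (3/2)·R1: [0, 1, 1, -1/2, 0]
R3 ← R3 − R1: [0, 0, 4, -1, 0]
R4 ← R4 + R1: [0, 1, -5, 1, 0]
R5 ← R5 + R1: [0, 2, 2, -1, 0]
R4 ← R4 − R2: [0, 0, -6, 3/2, 0]
R5 ← R5 − (2)·R2: [0, 0, 0, 0, 0]
R4 ← R4 + (3/2)·R3: [0, 0, 0, 0, 0]
3 nonzero rows, so rank(C) = 3.
C has 5 columns; by rank–nullity, nullity = 5 − 3 = 2.

2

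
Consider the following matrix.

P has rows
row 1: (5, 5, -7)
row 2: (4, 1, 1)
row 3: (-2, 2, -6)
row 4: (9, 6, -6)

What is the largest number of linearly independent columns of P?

Row reduce to echelon form.
R2 ← R2 − (4/5)·R1: [0, -3, 33/5]
R3 ← R3 + (2/5)·R1: [0, 4, -44/5]
R4 ← R4 − (9/5)·R1: [0, -3, 33/5]
R3 ← R3 + (4/3)·R2: [0, 0, 0]
R4 ← R4 − R2: [0, 0, 0]
Echelon form has 2 nonzero rows, so rank(P) = 2.
The rank gives the maximum number of linearly independent columns: 2.

2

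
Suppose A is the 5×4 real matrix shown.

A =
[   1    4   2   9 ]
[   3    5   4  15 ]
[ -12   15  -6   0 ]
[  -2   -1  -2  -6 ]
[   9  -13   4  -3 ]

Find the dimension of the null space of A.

2

Row reduce to echelon form.
R2 ← R2 − (3)·R1: [0, -7, -2, -12]
R3 ← R3 + (12)·R1: [0, 63, 18, 108]
R4 ← R4 + (2)·R1: [0, 7, 2, 12]
R5 ← R5 − (9)·R1: [0, -49, -14, -84]
R3 ← R3 + (9)·R2: [0, 0, 0, 0]
R4 ← R4 + R2: [0, 0, 0, 0]
R5 ← R5 − (7)·R2: [0, 0, 0, 0]
2 nonzero rows, so rank(A) = 2.
A has 4 columns; by rank–nullity, nullity = 4 − 2 = 2.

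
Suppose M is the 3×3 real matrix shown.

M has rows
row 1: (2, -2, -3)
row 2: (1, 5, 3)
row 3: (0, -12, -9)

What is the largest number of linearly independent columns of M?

2

Row reduce to echelon form.
R2 ← R2 − (1/2)·R1: [0, 6, 9/2]
R3 ← R3 + (2)·R2: [0, 0, 0]
Echelon form has 2 nonzero rows, so rank(M) = 2.
The rank gives the maximum number of linearly independent columns: 2.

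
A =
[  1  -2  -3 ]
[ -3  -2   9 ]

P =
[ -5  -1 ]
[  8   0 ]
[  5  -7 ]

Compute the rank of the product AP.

First compute AP:
[[-36,  20],
 [ 44, -60]]
Now row reduce the product.
R2 ← R2 + (11/9)·R1: [0, -320/9]
2 nonzero rows, so rank(AP) = 2.

2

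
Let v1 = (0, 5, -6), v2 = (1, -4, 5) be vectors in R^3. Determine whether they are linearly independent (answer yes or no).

yes

Form the matrix with these vectors as rows and row reduce.
Swap R1 ↔ R2
2 nonzero rows, so the 2 vectors span a space of dimension 2.
Since 2 = 2, the vectors are linearly independent.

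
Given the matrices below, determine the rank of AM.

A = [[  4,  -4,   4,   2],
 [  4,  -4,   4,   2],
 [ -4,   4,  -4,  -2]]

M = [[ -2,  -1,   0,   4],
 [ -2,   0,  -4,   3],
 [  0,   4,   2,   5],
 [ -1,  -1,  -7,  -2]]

1

First compute AM:
[[ -2,  10,  10,  20],
 [ -2,  10,  10,  20],
 [  2, -10, -10, -20]]
Now row reduce the product.
R2 ← R2 − R1: [0, 0, 0, 0]
R3 ← R3 + R1: [0, 0, 0, 0]
1 nonzero row, so rank(AM) = 1.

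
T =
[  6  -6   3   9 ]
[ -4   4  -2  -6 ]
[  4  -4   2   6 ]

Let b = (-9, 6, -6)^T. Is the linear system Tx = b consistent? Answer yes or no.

Row reduce the augmented matrix [T | b].
R2 ← R2 + (2/3)·R1: [0, 0, 0, 0, 0]
R3 ← R3 − (2/3)·R1: [0, 0, 0, 0, 0]
The echelon form has 1 nonzero rows, and every pivot lies in the first 4 columns, so rank(T) = rank([T|b]) = 1.
The system is consistent.

yes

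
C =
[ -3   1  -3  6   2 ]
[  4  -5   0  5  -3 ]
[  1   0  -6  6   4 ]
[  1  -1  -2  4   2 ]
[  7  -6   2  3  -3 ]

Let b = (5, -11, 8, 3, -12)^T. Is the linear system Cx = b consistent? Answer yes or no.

Row reduce the augmented matrix [C | b].
R2 ← R2 + (4/3)·R1: [0, -11/3, -4, 13, -1/3, -13/3]
R3 ← R3 + (1/3)·R1: [0, 1/3, -7, 8, 14/3, 29/3]
R4 ← R4 + (1/3)·R1: [0, -2/3, -3, 6, 8/3, 14/3]
R5 ← R5 + (7/3)·R1: [0, -11/3, -5, 17, 5/3, -1/3]
R3 ← R3 + (1/11)·R2: [0, 0, -81/11, 101/11, 51/11, 102/11]
R4 ← R4 − (2/11)·R2: [0, 0, -25/11, 40/11, 30/11, 60/11]
R5 ← R5 − R2: [0, 0, -1, 4, 2, 4]
R4 ← R4 − (25/81)·R3: [0, 0, 0, 65/81, 35/27, 70/27]
R5 ← R5 − (11/81)·R3: [0, 0, 0, 223/81, 37/27, 74/27]
R5 ← R5 − (223/65)·R4: [0, 0, 0, 0, -40/13, -80/13]
The echelon form has 5 nonzero rows, and every pivot lies in the first 5 columns, so rank(C) = rank([C|b]) = 5.
The system is consistent.

yes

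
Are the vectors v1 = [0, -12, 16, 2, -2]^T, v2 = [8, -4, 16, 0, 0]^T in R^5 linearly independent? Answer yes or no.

Form the matrix with these vectors as rows and row reduce.
Swap R1 ↔ R2
2 nonzero rows, so the 2 vectors span a space of dimension 2.
Since 2 = 2, the vectors are linearly independent.

yes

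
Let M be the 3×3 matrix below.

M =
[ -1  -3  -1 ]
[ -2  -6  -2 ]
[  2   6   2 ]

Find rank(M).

Row reduce to echelon form.
R2 ← R2 − (2)·R1: [0, 0, 0]
R3 ← R3 + (2)·R1: [0, 0, 0]
Echelon form has 1 nonzero row, so rank(M) = 1.

1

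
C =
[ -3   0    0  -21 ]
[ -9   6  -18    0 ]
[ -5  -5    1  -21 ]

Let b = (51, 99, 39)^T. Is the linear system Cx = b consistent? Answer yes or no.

Row reduce the augmented matrix [C | b].
R2 ← R2 − (3)·R1: [0, 6, -18, 63, -54]
R3 ← R3 − (5/3)·R1: [0, -5, 1, 14, -46]
R3 ← R3 + (5/6)·R2: [0, 0, -14, 133/2, -91]
The echelon form has 3 nonzero rows, and every pivot lies in the first 4 columns, so rank(C) = rank([C|b]) = 3.
The system is consistent.

yes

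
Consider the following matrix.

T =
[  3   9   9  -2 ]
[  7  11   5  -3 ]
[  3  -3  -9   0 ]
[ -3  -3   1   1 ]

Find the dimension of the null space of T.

1

Row reduce to echelon form.
R2 ← R2 − (7/3)·R1: [0, -10, -16, 5/3]
R3 ← R3 − R1: [0, -12, -18, 2]
R4 ← R4 + R1: [0, 6, 10, -1]
R3 ← R3 − (6/5)·R2: [0, 0, 6/5, 0]
R4 ← R4 + (3/5)·R2: [0, 0, 2/5, 0]
R4 ← R4 − (1/3)·R3: [0, 0, 0, 0]
3 nonzero rows, so rank(T) = 3.
T has 4 columns; by rank–nullity, nullity = 4 − 3 = 1.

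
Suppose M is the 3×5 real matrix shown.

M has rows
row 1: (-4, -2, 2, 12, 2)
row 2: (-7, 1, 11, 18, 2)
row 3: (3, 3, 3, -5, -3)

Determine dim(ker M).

Row reduce to echelon form.
R2 ← R2 − (7/4)·R1: [0, 9/2, 15/2, -3, -3/2]
R3 ← R3 + (3/4)·R1: [0, 3/2, 9/2, 4, -3/2]
R3 ← R3 − (1/3)·R2: [0, 0, 2, 5, -1]
3 nonzero rows, so rank(M) = 3.
M has 5 columns; by rank–nullity, nullity = 5 − 3 = 2.

2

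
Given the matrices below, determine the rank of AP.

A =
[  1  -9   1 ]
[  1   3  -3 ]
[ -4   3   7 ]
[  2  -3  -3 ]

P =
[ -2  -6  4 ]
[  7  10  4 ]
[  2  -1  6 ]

First compute AP:
[[-63, -97, -26],
 [ 13,  27,  -2],
 [ 43,  47,  38],
 [-31, -39, -22]]
Now row reduce the product.
R2 ← R2 + (13/63)·R1: [0, 440/63, -464/63]
R3 ← R3 + (43/63)·R1: [0, -1210/63, 1276/63]
R4 ← R4 − (31/63)·R1: [0, 550/63, -580/63]
R3 ← R3 + (11/4)·R2: [0, 0, 0]
R4 ← R4 − (5/4)·R2: [0, 0, 0]
2 nonzero rows, so rank(AP) = 2.

2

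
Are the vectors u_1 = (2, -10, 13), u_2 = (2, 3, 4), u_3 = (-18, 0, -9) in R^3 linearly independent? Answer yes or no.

Form the matrix with these vectors as rows and row reduce.
R2 ← R2 − R1: [0, 13, -9]
R3 ← R3 + (9)·R1: [0, -90, 108]
R3 ← R3 + (90/13)·R2: [0, 0, 594/13]
3 nonzero rows, so the 3 vectors span a space of dimension 3.
Since 3 = 3, the vectors are linearly independent.

yes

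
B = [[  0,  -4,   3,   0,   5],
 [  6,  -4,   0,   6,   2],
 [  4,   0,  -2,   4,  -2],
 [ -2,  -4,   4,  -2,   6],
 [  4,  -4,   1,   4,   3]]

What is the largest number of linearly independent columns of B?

2

Row reduce to echelon form.
Swap R1 ↔ R2
R3 ← R3 − (2/3)·R1: [0, 8/3, -2, 0, -10/3]
R4 ← R4 + (1/3)·R1: [0, -16/3, 4, 0, 20/3]
R5 ← R5 − (2/3)·R1: [0, -4/3, 1, 0, 5/3]
R3 ← R3 + (2/3)·R2: [0, 0, 0, 0, 0]
R4 ← R4 − (4/3)·R2: [0, 0, 0, 0, 0]
R5 ← R5 − (1/3)·R2: [0, 0, 0, 0, 0]
Echelon form has 2 nonzero rows, so rank(B) = 2.
The rank gives the maximum number of linearly independent columns: 2.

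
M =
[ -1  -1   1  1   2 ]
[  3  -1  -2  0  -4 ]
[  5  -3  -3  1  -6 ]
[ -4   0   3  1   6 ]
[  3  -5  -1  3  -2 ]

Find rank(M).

2

Row reduce to echelon form.
R2 ← R2 + (3)·R1: [0, -4, 1, 3, 2]
R3 ← R3 + (5)·R1: [0, -8, 2, 6, 4]
R4 ← R4 − (4)·R1: [0, 4, -1, -3, -2]
R5 ← R5 + (3)·R1: [0, -8, 2, 6, 4]
R3 ← R3 − (2)·R2: [0, 0, 0, 0, 0]
R4 ← R4 + R2: [0, 0, 0, 0, 0]
R5 ← R5 − (2)·R2: [0, 0, 0, 0, 0]
Echelon form has 2 nonzero rows, so rank(M) = 2.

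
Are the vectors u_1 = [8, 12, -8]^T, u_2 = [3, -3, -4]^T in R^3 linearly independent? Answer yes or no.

Form the matrix with these vectors as rows and row reduce.
R2 ← R2 − (3/8)·R1: [0, -15/2, -1]
2 nonzero rows, so the 2 vectors span a space of dimension 2.
Since 2 = 2, the vectors are linearly independent.

yes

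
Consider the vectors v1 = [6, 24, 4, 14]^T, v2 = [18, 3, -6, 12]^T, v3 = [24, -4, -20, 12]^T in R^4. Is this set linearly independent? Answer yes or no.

yes

Form the matrix with these vectors as rows and row reduce.
R2 ← R2 − (3)·R1: [0, -69, -18, -30]
R3 ← R3 − (4)·R1: [0, -100, -36, -44]
R3 ← R3 − (100/69)·R2: [0, 0, -228/23, -12/23]
3 nonzero rows, so the 3 vectors span a space of dimension 3.
Since 3 = 3, the vectors are linearly independent.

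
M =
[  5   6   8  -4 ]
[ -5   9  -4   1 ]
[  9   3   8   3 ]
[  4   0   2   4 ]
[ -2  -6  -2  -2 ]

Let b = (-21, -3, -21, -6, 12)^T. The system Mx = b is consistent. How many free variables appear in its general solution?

Row reduce the augmented matrix [M | b].
R2 ← R2 + R1: [0, 15, 4, -3, -24]
R3 ← R3 − (9/5)·R1: [0, -39/5, -32/5, 51/5, 84/5]
R4 ← R4 − (4/5)·R1: [0, -24/5, -22/5, 36/5, 54/5]
R5 ← R5 + (2/5)·R1: [0, -18/5, 6/5, -18/5, 18/5]
R3 ← R3 + (13/25)·R2: [0, 0, -108/25, 216/25, 108/25]
R4 ← R4 + (8/25)·R2: [0, 0, -78/25, 156/25, 78/25]
R5 ← R5 + (6/25)·R2: [0, 0, 54/25, -108/25, -54/25]
R4 ← R4 − (13/18)·R3: [0, 0, 0, 0, 0]
R5 ← R5 + (1/2)·R3: [0, 0, 0, 0, 0]
The echelon form has 3 nonzero rows, and every pivot lies in the first 4 columns, so rank(M) = rank([M|b]) = 3.
The system is consistent.
Free variables = (unknowns) − (rank) = 4 − 3 = 1.

1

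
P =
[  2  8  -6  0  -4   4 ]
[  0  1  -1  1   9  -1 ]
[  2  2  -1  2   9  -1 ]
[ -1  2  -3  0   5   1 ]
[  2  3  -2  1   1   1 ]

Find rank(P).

Row reduce to echelon form.
R3 ← R3 − R1: [0, -6, 5, 2, 13, -5]
R4 ← R4 + (1/2)·R1: [0, 6, -6, 0, 3, 3]
R5 ← R5 − R1: [0, -5, 4, 1, 5, -3]
R3 ← R3 + (6)·R2: [0, 0, -1, 8, 67, -11]
R4 ← R4 − (6)·R2: [0, 0, 0, -6, -51, 9]
R5 ← R5 + (5)·R2: [0, 0, -1, 6, 50, -8]
R5 ← R5 − R3: [0, 0, 0, -2, -17, 3]
R5 ← R5 − (1/3)·R4: [0, 0, 0, 0, 0, 0]
Echelon form has 4 nonzero rows, so rank(P) = 4.

4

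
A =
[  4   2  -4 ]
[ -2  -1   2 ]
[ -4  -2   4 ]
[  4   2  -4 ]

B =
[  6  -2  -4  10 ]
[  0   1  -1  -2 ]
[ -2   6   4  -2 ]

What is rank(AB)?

1

First compute AB:
[[ 32, -30, -34,  44],
 [-16,  15,  17, -22],
 [-32,  30,  34, -44],
 [ 32, -30, -34,  44]]
Now row reduce the product.
R2 ← R2 + (1/2)·R1: [0, 0, 0, 0]
R3 ← R3 + R1: [0, 0, 0, 0]
R4 ← R4 − R1: [0, 0, 0, 0]
1 nonzero row, so rank(AB) = 1.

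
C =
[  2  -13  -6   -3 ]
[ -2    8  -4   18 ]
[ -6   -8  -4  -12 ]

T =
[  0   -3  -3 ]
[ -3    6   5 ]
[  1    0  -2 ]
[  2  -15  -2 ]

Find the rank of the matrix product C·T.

3

First compute CT:
[[ 27, -39, -53],
 [  8, -216,  18],
 [ -4, 150,  10]]
Now row reduce the product.
R2 ← R2 − (8/27)·R1: [0, -1840/9, 910/27]
R3 ← R3 + (4/27)·R1: [0, 1298/9, 58/27]
R3 ← R3 + (649/920)·R2: [0, 0, 2385/92]
3 nonzero rows, so rank(CT) = 3.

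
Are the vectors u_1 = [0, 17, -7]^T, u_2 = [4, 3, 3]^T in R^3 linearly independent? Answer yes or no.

yes

Form the matrix with these vectors as rows and row reduce.
Swap R1 ↔ R2
2 nonzero rows, so the 2 vectors span a space of dimension 2.
Since 2 = 2, the vectors are linearly independent.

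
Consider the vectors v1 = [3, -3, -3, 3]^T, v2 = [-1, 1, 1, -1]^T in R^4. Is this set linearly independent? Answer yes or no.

no

Form the matrix with these vectors as rows and row reduce.
R2 ← R2 + (1/3)·R1: [0, 0, 0, 0]
1 nonzero row, so the 2 vectors span a space of dimension 1.
Since 1 < 2, the vectors are linearly dependent.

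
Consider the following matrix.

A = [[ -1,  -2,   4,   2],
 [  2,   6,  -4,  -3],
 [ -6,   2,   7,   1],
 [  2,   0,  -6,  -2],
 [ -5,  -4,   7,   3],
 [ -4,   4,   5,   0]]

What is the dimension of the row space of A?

3

Row reduce to echelon form.
R2 ← R2 + (2)·R1: [0, 2, 4, 1]
R3 ← R3 − (6)·R1: [0, 14, -17, -11]
R4 ← R4 + (2)·R1: [0, -4, 2, 2]
R5 ← R5 − (5)·R1: [0, 6, -13, -7]
R6 ← R6 − (4)·R1: [0, 12, -11, -8]
R3 ← R3 − (7)·R2: [0, 0, -45, -18]
R4 ← R4 + (2)·R2: [0, 0, 10, 4]
R5 ← R5 − (3)·R2: [0, 0, -25, -10]
R6 ← R6 − (6)·R2: [0, 0, -35, -14]
R4 ← R4 + (2/9)·R3: [0, 0, 0, 0]
R5 ← R5 − (5/9)·R3: [0, 0, 0, 0]
R6 ← R6 − (7/9)·R3: [0, 0, 0, 0]
Echelon form has 3 nonzero rows, so rank(A) = 3.
The row space has dimension equal to the rank: 3.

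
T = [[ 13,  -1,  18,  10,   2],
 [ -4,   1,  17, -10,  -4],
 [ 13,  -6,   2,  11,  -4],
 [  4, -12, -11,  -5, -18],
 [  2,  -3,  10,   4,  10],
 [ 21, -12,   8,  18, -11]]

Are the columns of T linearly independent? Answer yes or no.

Row reduce T to echelon form.
R2 ← R2 + (4/13)·R1: [0, 9/13, 293/13, -90/13, -44/13]
R3 ← R3 − R1: [0, -5, -16, 1, -6]
R4 ← R4 − (4/13)·R1: [0, -152/13, -215/13, -105/13, -242/13]
R5 ← R5 − (2/13)·R1: [0, -37/13, 94/13, 32/13, 126/13]
R6 ← R6 − (21/13)·R1: [0, -135/13, -274/13, 24/13, -185/13]
R3 ← R3 + (65/9)·R2: [0, 0, 1321/9, -49, -274/9]
R4 ← R4 + (152/9)·R2: [0, 0, 3277/9, -125, -682/9]
R5 ← R5 + (37/9)·R2: [0, 0, 899/9, -26, -38/9]
R6 ← R6 + (15)·R2: [0, 0, 317, -102, -65]
R4 ← R4 − (3277/1321)·R3: [0, 0, 0, -4552/1321, -336/1321]
R5 ← R5 − (899/1321)·R3: [0, 0, 0, 9705/1321, 21792/1321]
R6 ← R6 − (2853/1321)·R3: [0, 0, 0, 5055/1321, 993/1321]
R5 ← R5 + (9705/4552)·R4: [0, 0, 0, 0, 9078/569]
R6 ← R6 + (5055/4552)·R4: [0, 0, 0, 0, 267/569]
R6 ← R6 − (1/34)·R5: [0, 0, 0, 0, 0]
5 pivots among 5 columns.
Every column is a pivot column, so the columns are linearly independent.

yes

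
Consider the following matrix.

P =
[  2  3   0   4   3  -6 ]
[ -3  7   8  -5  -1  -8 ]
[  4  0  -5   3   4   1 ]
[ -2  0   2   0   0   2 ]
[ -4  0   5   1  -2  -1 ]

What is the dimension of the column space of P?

Row reduce to echelon form.
R2 ← R2 + (3/2)·R1: [0, 23/2, 8, 1, 7/2, -17]
R3 ← R3 − (2)·R1: [0, -6, -5, -5, -2, 13]
R4 ← R4 + R1: [0, 3, 2, 4, 3, -4]
R5 ← R5 + (2)·R1: [0, 6, 5, 9, 4, -13]
R3 ← R3 + (12/23)·R2: [0, 0, -19/23, -103/23, -4/23, 95/23]
R4 ← R4 − (6/23)·R2: [0, 0, -2/23, 86/23, 48/23, 10/23]
R5 ← R5 − (12/23)·R2: [0, 0, 19/23, 195/23, 50/23, -95/23]
R4 ← R4 − (2/19)·R3: [0, 0, 0, 80/19, 40/19, 0]
R5 ← R5 + R3: [0, 0, 0, 4, 2, 0]
R5 ← R5 − (19/20)·R4: [0, 0, 0, 0, 0, 0]
Echelon form has 4 nonzero rows, so rank(P) = 4.
The column space has dimension equal to the rank: 4.

4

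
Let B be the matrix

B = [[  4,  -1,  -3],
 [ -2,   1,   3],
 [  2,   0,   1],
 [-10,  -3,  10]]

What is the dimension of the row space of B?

3

Row reduce to echelon form.
R2 ← R2 + (1/2)·R1: [0, 1/2, 3/2]
R3 ← R3 − (1/2)·R1: [0, 1/2, 5/2]
R4 ← R4 + (5/2)·R1: [0, -11/2, 5/2]
R3 ← R3 − R2: [0, 0, 1]
R4 ← R4 + (11)·R2: [0, 0, 19]
R4 ← R4 − (19)·R3: [0, 0, 0]
Echelon form has 3 nonzero rows, so rank(B) = 3.
The row space has dimension equal to the rank: 3.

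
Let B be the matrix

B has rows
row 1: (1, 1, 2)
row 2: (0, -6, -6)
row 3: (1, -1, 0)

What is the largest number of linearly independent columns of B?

2

Row reduce to echelon form.
R3 ← R3 − R1: [0, -2, -2]
R3 ← R3 − (1/3)·R2: [0, 0, 0]
Echelon form has 2 nonzero rows, so rank(B) = 2.
The rank gives the maximum number of linearly independent columns: 2.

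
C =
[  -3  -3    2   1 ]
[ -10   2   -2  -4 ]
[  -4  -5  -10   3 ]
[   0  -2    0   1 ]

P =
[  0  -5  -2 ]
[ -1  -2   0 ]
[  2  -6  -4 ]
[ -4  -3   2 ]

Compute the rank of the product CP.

First compute CP:
[[  3,   6,   0],
 [ 10,  70,  20],
 [-27,  81,  54],
 [ -2,   1,   2]]
Now row reduce the product.
R2 ← R2 − (10/3)·R1: [0, 50, 20]
R3 ← R3 + (9)·R1: [0, 135, 54]
R4 ← R4 + (2/3)·R1: [0, 5, 2]
R3 ← R3 − (27/10)·R2: [0, 0, 0]
R4 ← R4 − (1/10)·R2: [0, 0, 0]
2 nonzero rows, so rank(CP) = 2.

2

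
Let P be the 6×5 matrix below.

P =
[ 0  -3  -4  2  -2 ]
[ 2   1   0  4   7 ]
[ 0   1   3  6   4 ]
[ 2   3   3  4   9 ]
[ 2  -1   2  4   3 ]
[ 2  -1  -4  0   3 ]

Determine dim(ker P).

Row reduce to echelon form.
Swap R1 ↔ R2
R4 ← R4 − R1: [0, 2, 3, 0, 2]
R5 ← R5 − R1: [0, -2, 2, 0, -4]
R6 ← R6 − R1: [0, -2, -4, -4, -4]
R3 ← R3 + (1/3)·R2: [0, 0, 5/3, 20/3, 10/3]
R4 ← R4 + (2/3)·R2: [0, 0, 1/3, 4/3, 2/3]
R5 ← R5 − (2/3)·R2: [0, 0, 14/3, -4/3, -8/3]
R6 ← R6 − (2/3)·R2: [0, 0, -4/3, -16/3, -8/3]
R4 ← R4 − (1/5)·R3: [0, 0, 0, 0, 0]
R5 ← R5 − (14/5)·R3: [0, 0, 0, -20, -12]
R6 ← R6 + (4/5)·R3: [0, 0, 0, 0, 0]
Swap R4 ↔ R5
4 nonzero rows, so rank(P) = 4.
P has 5 columns; by rank–nullity, nullity = 5 − 4 = 1.

1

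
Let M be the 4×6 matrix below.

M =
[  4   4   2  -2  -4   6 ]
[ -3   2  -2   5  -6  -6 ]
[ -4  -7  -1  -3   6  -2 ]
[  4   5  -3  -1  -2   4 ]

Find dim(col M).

Row reduce to echelon form.
R2 ← R2 + (3/4)·R1: [0, 5, -1/2, 7/2, -9, -3/2]
R3 ← R3 + R1: [0, -3, 1, -5, 2, 4]
R4 ← R4 − R1: [0, 1, -5, 1, 2, -2]
R3 ← R3 + (3/5)·R2: [0, 0, 7/10, -29/10, -17/5, 31/10]
R4 ← R4 − (1/5)·R2: [0, 0, -49/10, 3/10, 19/5, -17/10]
R4 ← R4 + (7)·R3: [0, 0, 0, -20, -20, 20]
Echelon form has 4 nonzero rows, so rank(M) = 4.
The column space has dimension equal to the rank: 4.

4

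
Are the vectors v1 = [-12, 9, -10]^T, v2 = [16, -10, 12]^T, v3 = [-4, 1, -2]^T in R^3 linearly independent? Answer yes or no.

Form the matrix with these vectors as rows and row reduce.
R2 ← R2 + (4/3)·R1: [0, 2, -4/3]
R3 ← R3 − (1/3)·R1: [0, -2, 4/3]
R3 ← R3 + R2: [0, 0, 0]
2 nonzero rows, so the 3 vectors span a space of dimension 2.
Since 2 < 3, the vectors are linearly dependent.

no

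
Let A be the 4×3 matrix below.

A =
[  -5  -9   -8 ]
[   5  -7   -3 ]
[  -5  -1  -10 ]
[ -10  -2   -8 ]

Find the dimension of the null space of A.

0

Row reduce to echelon form.
R2 ← R2 + R1: [0, -16, -11]
R3 ← R3 − R1: [0, 8, -2]
R4 ← R4 − (2)·R1: [0, 16, 8]
R3 ← R3 + (1/2)·R2: [0, 0, -15/2]
R4 ← R4 + R2: [0, 0, -3]
R4 ← R4 − (2/5)·R3: [0, 0, 0]
3 nonzero rows, so rank(A) = 3.
A has 3 columns; by rank–nullity, nullity = 3 − 3 = 0.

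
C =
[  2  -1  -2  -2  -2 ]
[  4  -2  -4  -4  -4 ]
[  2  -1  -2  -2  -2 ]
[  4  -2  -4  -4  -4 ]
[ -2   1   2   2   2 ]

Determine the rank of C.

1

Row reduce to echelon form.
R2 ← R2 − (2)·R1: [0, 0, 0, 0, 0]
R3 ← R3 − R1: [0, 0, 0, 0, 0]
R4 ← R4 − (2)·R1: [0, 0, 0, 0, 0]
R5 ← R5 + R1: [0, 0, 0, 0, 0]
Echelon form has 1 nonzero row, so rank(C) = 1.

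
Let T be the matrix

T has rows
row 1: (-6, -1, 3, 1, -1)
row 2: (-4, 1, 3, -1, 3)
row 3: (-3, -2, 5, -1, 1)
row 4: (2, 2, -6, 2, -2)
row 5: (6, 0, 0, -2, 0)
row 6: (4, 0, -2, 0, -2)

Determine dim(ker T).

Row reduce to echelon form.
R2 ← R2 − (2/3)·R1: [0, 5/3, 1, -5/3, 11/3]
R3 ← R3 − (1/2)·R1: [0, -3/2, 7/2, -3/2, 3/2]
R4 ← R4 + (1/3)·R1: [0, 5/3, -5, 7/3, -7/3]
R5 ← R5 + R1: [0, -1, 3, -1, -1]
R6 ← R6 + (2/3)·R1: [0, -2/3, 0, 2/3, -8/3]
R3 ← R3 + (9/10)·R2: [0, 0, 22/5, -3, 24/5]
R4 ← R4 − R2: [0, 0, -6, 4, -6]
R5 ← R5 + (3/5)·R2: [0, 0, 18/5, -2, 6/5]
R6 ← R6 + (2/5)·R2: [0, 0, 2/5, 0, -6/5]
R4 ← R4 + (15/11)·R3: [0, 0, 0, -1/11, 6/11]
R5 ← R5 − (9/11)·R3: [0, 0, 0, 5/11, -30/11]
R6 ← R6 − (1/11)·R3: [0, 0, 0, 3/11, -18/11]
R5 ← R5 + (5)·R4: [0, 0, 0, 0, 0]
R6 ← R6 + (3)·R4: [0, 0, 0, 0, 0]
4 nonzero rows, so rank(T) = 4.
T has 5 columns; by rank–nullity, nullity = 5 − 4 = 1.

1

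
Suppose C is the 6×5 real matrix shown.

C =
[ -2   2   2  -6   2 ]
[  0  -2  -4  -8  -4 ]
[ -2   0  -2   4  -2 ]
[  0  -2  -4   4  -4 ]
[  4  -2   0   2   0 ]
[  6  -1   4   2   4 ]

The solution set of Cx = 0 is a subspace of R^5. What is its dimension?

2

Row reduce to echelon form.
R3 ← R3 − R1: [0, -2, -4, 10, -4]
R5 ← R5 + (2)·R1: [0, 2, 4, -10, 4]
R6 ← R6 + (3)·R1: [0, 5, 10, -16, 10]
R3 ← R3 − R2: [0, 0, 0, 18, 0]
R4 ← R4 − R2: [0, 0, 0, 12, 0]
R5 ← R5 + R2: [0, 0, 0, -18, 0]
R6 ← R6 + (5/2)·R2: [0, 0, 0, -36, 0]
R4 ← R4 − (2/3)·R3: [0, 0, 0, 0, 0]
R5 ← R5 + R3: [0, 0, 0, 0, 0]
R6 ← R6 + (2)·R3: [0, 0, 0, 0, 0]
3 nonzero rows, so rank(C) = 3.
C has 5 columns; by rank–nullity, nullity = 5 − 3 = 2.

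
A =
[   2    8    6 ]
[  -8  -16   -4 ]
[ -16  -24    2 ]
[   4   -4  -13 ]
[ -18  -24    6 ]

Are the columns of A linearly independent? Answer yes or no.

no

Row reduce A to echelon form.
R2 ← R2 + (4)·R1: [0, 16, 20]
R3 ← R3 + (8)·R1: [0, 40, 50]
R4 ← R4 − (2)·R1: [0, -20, -25]
R5 ← R5 + (9)·R1: [0, 48, 60]
R3 ← R3 − (5/2)·R2: [0, 0, 0]
R4 ← R4 + (5/4)·R2: [0, 0, 0]
R5 ← R5 − (3)·R2: [0, 0, 0]
2 pivots among 3 columns.
Only 2 < 3 pivot columns, so the columns are linearly dependent.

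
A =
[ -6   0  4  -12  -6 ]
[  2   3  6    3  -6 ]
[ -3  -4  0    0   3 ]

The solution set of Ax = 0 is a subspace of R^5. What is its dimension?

2

Row reduce to echelon form.
R2 ← R2 + (1/3)·R1: [0, 3, 22/3, -1, -8]
R3 ← R3 − (1/2)·R1: [0, -4, -2, 6, 6]
R3 ← R3 + (4/3)·R2: [0, 0, 70/9, 14/3, -14/3]
3 nonzero rows, so rank(A) = 3.
A has 5 columns; by rank–nullity, nullity = 5 − 3 = 2.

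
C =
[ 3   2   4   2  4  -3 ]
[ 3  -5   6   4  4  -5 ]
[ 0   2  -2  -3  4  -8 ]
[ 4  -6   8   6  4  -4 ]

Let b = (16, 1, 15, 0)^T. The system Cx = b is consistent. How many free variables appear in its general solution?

Row reduce the augmented matrix [C | b].
R2 ← R2 − R1: [0, -7, 2, 2, 0, -2, -15]
R4 ← R4 − (4/3)·R1: [0, -26/3, 8/3, 10/3, -4/3, 0, -64/3]
R3 ← R3 + (2/7)·R2: [0, 0, -10/7, -17/7, 4, -60/7, 75/7]
R4 ← R4 − (26/21)·R2: [0, 0, 4/21, 6/7, -4/3, 52/21, -58/21]
R4 ← R4 + (2/15)·R3: [0, 0, 0, 8/15, -4/5, 4/3, -4/3]
The echelon form has 4 nonzero rows, and every pivot lies in the first 6 columns, so rank(C) = rank([C|b]) = 4.
The system is consistent.
Free variables = (unknowns) − (rank) = 6 − 4 = 2.

2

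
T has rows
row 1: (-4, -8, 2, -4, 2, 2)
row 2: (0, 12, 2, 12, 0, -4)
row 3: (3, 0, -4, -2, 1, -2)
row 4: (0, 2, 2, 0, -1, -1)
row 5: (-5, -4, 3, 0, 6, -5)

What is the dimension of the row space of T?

4

Row reduce to echelon form.
R3 ← R3 + (3/4)·R1: [0, -6, -5/2, -5, 5/2, -1/2]
R5 ← R5 − (5/4)·R1: [0, 6, 1/2, 5, 7/2, -15/2]
R3 ← R3 + (1/2)·R2: [0, 0, -3/2, 1, 5/2, -5/2]
R4 ← R4 − (1/6)·R2: [0, 0, 5/3, -2, -1, -1/3]
R5 ← R5 − (1/2)·R2: [0, 0, -1/2, -1, 7/2, -11/2]
R4 ← R4 + (10/9)·R3: [0, 0, 0, -8/9, 16/9, -28/9]
R5 ← R5 − (1/3)·R3: [0, 0, 0, -4/3, 8/3, -14/3]
R5 ← R5 − (3/2)·R4: [0, 0, 0, 0, 0, 0]
Echelon form has 4 nonzero rows, so rank(T) = 4.
The row space has dimension equal to the rank: 4.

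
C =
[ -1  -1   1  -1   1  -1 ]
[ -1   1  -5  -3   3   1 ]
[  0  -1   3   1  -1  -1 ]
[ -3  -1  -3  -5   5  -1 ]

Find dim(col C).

Row reduce to echelon form.
R2 ← R2 − R1: [0, 2, -6, -2, 2, 2]
R4 ← R4 − (3)·R1: [0, 2, -6, -2, 2, 2]
R3 ← R3 + (1/2)·R2: [0, 0, 0, 0, 0, 0]
R4 ← R4 − R2: [0, 0, 0, 0, 0, 0]
Echelon form has 2 nonzero rows, so rank(C) = 2.
The column space has dimension equal to the rank: 2.

2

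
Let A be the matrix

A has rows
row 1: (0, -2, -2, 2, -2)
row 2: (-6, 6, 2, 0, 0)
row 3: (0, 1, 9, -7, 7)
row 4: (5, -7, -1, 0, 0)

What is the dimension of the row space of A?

Row reduce to echelon form.
Swap R1 ↔ R2
R4 ← R4 + (5/6)·R1: [0, -2, 2/3, 0, 0]
R3 ← R3 + (1/2)·R2: [0, 0, 8, -6, 6]
R4 ← R4 − R2: [0, 0, 8/3, -2, 2]
R4 ← R4 − (1/3)·R3: [0, 0, 0, 0, 0]
Echelon form has 3 nonzero rows, so rank(A) = 3.
The row space has dimension equal to the rank: 3.

3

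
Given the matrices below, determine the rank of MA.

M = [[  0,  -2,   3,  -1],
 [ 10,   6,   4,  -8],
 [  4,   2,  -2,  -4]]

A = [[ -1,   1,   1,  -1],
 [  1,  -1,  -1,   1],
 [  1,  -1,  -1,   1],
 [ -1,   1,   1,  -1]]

1

First compute MA:
[[  2,  -2,  -2,   2],
 [  8,  -8,  -8,   8],
 [  0,   0,   0,   0]]
Now row reduce the product.
R2 ← R2 − (4)·R1: [0, 0, 0, 0]
1 nonzero row, so rank(MA) = 1.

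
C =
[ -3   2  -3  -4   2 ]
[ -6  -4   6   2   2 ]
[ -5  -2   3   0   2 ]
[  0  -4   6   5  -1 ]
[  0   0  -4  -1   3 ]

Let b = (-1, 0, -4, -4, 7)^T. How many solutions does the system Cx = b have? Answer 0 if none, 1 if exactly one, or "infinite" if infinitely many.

Row reduce the augmented matrix [C | b].
R2 ← R2 − (2)·R1: [0, -8, 12, 10, -2, 2]
R3 ← R3 − (5/3)·R1: [0, -16/3, 8, 20/3, -4/3, -7/3]
R3 ← R3 − (2/3)·R2: [0, 0, 0, 0, 0, -11/3]
R4 ← R4 − (1/2)·R2: [0, 0, 0, 0, 0, -5]
Swap R3 ↔ R5
R5 ← R5 − (11/15)·R4: [0, 0, 0, 0, 0, 0]
The echelon form has 4 nonzero rows; the last pivot sits in the augmented column, so rank(C) = 3 but rank([C|b]) = 4.
Since the ranks differ, the system is inconsistent.
It has no solutions.

0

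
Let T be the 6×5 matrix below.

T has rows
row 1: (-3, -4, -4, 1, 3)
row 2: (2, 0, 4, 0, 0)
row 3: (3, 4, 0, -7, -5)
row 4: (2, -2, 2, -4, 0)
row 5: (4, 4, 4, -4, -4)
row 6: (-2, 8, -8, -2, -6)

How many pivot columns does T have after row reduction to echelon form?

Row reduce to echelon form.
R2 ← R2 + (2/3)·R1: [0, -8/3, 4/3, 2/3, 2]
R3 ← R3 + R1: [0, 0, -4, -6, -2]
R4 ← R4 + (2/3)·R1: [0, -14/3, -2/3, -10/3, 2]
R5 ← R5 + (4/3)·R1: [0, -4/3, -4/3, -8/3, 0]
R6 ← R6 − (2/3)·R1: [0, 32/3, -16/3, -8/3, -8]
R4 ← R4 − (7/4)·R2: [0, 0, -3, -9/2, -3/2]
R5 ← R5 − (1/2)·R2: [0, 0, -2, -3, -1]
R6 ← R6 + (4)·R2: [0, 0, 0, 0, 0]
R4 ← R4 − (3/4)·R3: [0, 0, 0, 0, 0]
R5 ← R5 − (1/2)·R3: [0, 0, 0, 0, 0]
Echelon form has 3 nonzero rows, so rank(T) = 3.
Each nonzero row contributes one pivot column: 3 pivot columns.

3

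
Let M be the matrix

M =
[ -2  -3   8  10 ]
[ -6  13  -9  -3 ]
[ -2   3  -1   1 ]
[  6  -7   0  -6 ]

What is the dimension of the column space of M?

Row reduce to echelon form.
R2 ← R2 − (3)·R1: [0, 22, -33, -33]
R3 ← R3 − R1: [0, 6, -9, -9]
R4 ← R4 + (3)·R1: [0, -16, 24, 24]
R3 ← R3 − (3/11)·R2: [0, 0, 0, 0]
R4 ← R4 + (8/11)·R2: [0, 0, 0, 0]
Echelon form has 2 nonzero rows, so rank(M) = 2.
The column space has dimension equal to the rank: 2.

2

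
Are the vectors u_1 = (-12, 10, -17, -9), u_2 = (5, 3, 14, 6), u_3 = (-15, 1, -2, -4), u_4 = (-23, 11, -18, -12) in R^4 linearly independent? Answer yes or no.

yes

Form the matrix with these vectors as rows and row reduce.
R2 ← R2 + (5/12)·R1: [0, 43/6, 83/12, 9/4]
R3 ← R3 − (5/4)·R1: [0, -23/2, 77/4, 29/4]
R4 ← R4 − (23/12)·R1: [0, -49/6, 175/12, 21/4]
R3 ← R3 + (69/43)·R2: [0, 0, 1305/43, 467/43]
R4 ← R4 + (49/43)·R2: [0, 0, 966/43, 336/43]
R4 ← R4 − (322/435)·R3: [0, 0, 0, -98/435]
4 nonzero rows, so the 4 vectors span a space of dimension 4.
Since 4 = 4, the vectors are linearly independent.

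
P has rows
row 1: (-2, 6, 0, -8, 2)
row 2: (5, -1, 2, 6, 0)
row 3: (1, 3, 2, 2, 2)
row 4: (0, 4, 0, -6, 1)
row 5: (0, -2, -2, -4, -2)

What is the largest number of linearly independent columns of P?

3

Row reduce to echelon form.
R2 ← R2 + (5/2)·R1: [0, 14, 2, -14, 5]
R3 ← R3 + (1/2)·R1: [0, 6, 2, -2, 3]
R3 ← R3 − (3/7)·R2: [0, 0, 8/7, 4, 6/7]
R4 ← R4 − (2/7)·R2: [0, 0, -4/7, -2, -3/7]
R5 ← R5 + (1/7)·R2: [0, 0, -12/7, -6, -9/7]
R4 ← R4 + (1/2)·R3: [0, 0, 0, 0, 0]
R5 ← R5 + (3/2)·R3: [0, 0, 0, 0, 0]
Echelon form has 3 nonzero rows, so rank(P) = 3.
The rank gives the maximum number of linearly independent columns: 3.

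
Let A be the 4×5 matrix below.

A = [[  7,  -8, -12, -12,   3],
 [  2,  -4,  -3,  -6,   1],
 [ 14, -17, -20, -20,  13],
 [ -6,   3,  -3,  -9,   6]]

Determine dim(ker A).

Row reduce to echelon form.
R2 ← R2 − (2/7)·R1: [0, -12/7, 3/7, -18/7, 1/7]
R3 ← R3 − (2)·R1: [0, -1, 4, 4, 7]
R4 ← R4 + (6/7)·R1: [0, -27/7, -93/7, -135/7, 60/7]
R3 ← R3 − (7/12)·R2: [0, 0, 15/4, 11/2, 83/12]
R4 ← R4 − (9/4)·R2: [0, 0, -57/4, -27/2, 33/4]
R4 ← R4 + (19/5)·R3: [0, 0, 0, 37/5, 518/15]
4 nonzero rows, so rank(A) = 4.
A has 5 columns; by rank–nullity, nullity = 5 − 4 = 1.

1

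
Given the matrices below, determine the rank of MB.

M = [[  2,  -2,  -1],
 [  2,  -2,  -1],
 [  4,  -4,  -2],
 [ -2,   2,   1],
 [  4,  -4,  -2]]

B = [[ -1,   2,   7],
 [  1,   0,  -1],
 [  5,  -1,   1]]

First compute MB:
[[ -9,   5,  15],
 [ -9,   5,  15],
 [-18,  10,  30],
 [  9,  -5, -15],
 [-18,  10,  30]]
Now row reduce the product.
R2 ← R2 − R1: [0, 0, 0]
R3 ← R3 − (2)·R1: [0, 0, 0]
R4 ← R4 + R1: [0, 0, 0]
R5 ← R5 − (2)·R1: [0, 0, 0]
1 nonzero row, so rank(MB) = 1.

1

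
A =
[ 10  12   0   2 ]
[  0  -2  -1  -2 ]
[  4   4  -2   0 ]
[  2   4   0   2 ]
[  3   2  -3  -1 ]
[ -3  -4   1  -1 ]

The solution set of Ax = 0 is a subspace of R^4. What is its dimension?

Row reduce to echelon form.
R3 ← R3 − (2/5)·R1: [0, -4/5, -2, -4/5]
R4 ← R4 − (1/5)·R1: [0, 8/5, 0, 8/5]
R5 ← R5 − (3/10)·R1: [0, -8/5, -3, -8/5]
R6 ← R6 + (3/10)·R1: [0, -2/5, 1, -2/5]
R3 ← R3 − (2/5)·R2: [0, 0, -8/5, 0]
R4 ← R4 + (4/5)·R2: [0, 0, -4/5, 0]
R5 ← R5 − (4/5)·R2: [0, 0, -11/5, 0]
R6 ← R6 − (1/5)·R2: [0, 0, 6/5, 0]
R4 ← R4 − (1/2)·R3: [0, 0, 0, 0]
R5 ← R5 − (11/8)·R3: [0, 0, 0, 0]
R6 ← R6 + (3/4)·R3: [0, 0, 0, 0]
3 nonzero rows, so rank(A) = 3.
A has 4 columns; by rank–nullity, nullity = 4 − 3 = 1.

1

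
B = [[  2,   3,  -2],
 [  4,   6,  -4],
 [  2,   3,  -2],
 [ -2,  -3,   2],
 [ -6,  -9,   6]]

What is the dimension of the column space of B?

1

Row reduce to echelon form.
R2 ← R2 − (2)·R1: [0, 0, 0]
R3 ← R3 − R1: [0, 0, 0]
R4 ← R4 + R1: [0, 0, 0]
R5 ← R5 + (3)·R1: [0, 0, 0]
Echelon form has 1 nonzero row, so rank(B) = 1.
The column space has dimension equal to the rank: 1.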